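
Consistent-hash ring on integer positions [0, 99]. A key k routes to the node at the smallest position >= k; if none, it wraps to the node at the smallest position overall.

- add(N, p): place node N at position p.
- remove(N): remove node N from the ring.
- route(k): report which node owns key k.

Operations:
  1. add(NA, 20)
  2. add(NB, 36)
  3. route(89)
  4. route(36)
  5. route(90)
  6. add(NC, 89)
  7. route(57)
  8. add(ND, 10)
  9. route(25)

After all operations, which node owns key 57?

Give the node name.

Answer: NC

Derivation:
Op 1: add NA@20 -> ring=[20:NA]
Op 2: add NB@36 -> ring=[20:NA,36:NB]
Op 3: route key 89: none >= 89, wrap to smallest pos 20 -> NA
Op 4: route key 36: smallest pos >= 36 is 36 -> NB
Op 5: route key 90: none >= 90, wrap to smallest pos 20 -> NA
Op 6: add NC@89 -> ring=[20:NA,36:NB,89:NC]
Op 7: route key 57: smallest pos >= 57 is 89 -> NC
Op 8: add ND@10 -> ring=[10:ND,20:NA,36:NB,89:NC]
Op 9: route key 25: smallest pos >= 25 is 36 -> NB
Final route key 57: smallest pos >= 57 is 89 -> NC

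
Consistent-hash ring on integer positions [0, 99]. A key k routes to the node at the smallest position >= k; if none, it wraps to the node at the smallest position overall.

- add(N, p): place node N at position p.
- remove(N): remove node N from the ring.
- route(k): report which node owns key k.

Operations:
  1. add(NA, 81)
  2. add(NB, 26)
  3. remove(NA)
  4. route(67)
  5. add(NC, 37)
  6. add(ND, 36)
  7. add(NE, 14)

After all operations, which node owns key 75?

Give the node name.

Op 1: add NA@81 -> ring=[81:NA]
Op 2: add NB@26 -> ring=[26:NB,81:NA]
Op 3: remove NA -> ring=[26:NB]
Op 4: route key 67: none >= 67, wrap to smallest pos 26 -> NB
Op 5: add NC@37 -> ring=[26:NB,37:NC]
Op 6: add ND@36 -> ring=[26:NB,36:ND,37:NC]
Op 7: add NE@14 -> ring=[14:NE,26:NB,36:ND,37:NC]
Final route key 75: none >= 75, wrap to smallest pos 14 -> NE

Answer: NE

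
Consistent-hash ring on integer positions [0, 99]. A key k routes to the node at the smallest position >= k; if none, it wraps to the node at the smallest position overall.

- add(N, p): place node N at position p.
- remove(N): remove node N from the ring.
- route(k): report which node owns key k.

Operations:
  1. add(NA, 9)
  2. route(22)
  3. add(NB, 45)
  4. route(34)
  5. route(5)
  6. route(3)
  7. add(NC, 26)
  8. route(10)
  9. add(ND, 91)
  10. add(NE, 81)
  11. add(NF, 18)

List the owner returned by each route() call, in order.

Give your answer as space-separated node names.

Answer: NA NB NA NA NC

Derivation:
Op 1: add NA@9 -> ring=[9:NA]
Op 2: route key 22: none >= 22, wrap to smallest pos 9 -> NA
Op 3: add NB@45 -> ring=[9:NA,45:NB]
Op 4: route key 34: smallest pos >= 34 is 45 -> NB
Op 5: route key 5: smallest pos >= 5 is 9 -> NA
Op 6: route key 3: smallest pos >= 3 is 9 -> NA
Op 7: add NC@26 -> ring=[9:NA,26:NC,45:NB]
Op 8: route key 10: smallest pos >= 10 is 26 -> NC
Op 9: add ND@91 -> ring=[9:NA,26:NC,45:NB,91:ND]
Op 10: add NE@81 -> ring=[9:NA,26:NC,45:NB,81:NE,91:ND]
Op 11: add NF@18 -> ring=[9:NA,18:NF,26:NC,45:NB,81:NE,91:ND]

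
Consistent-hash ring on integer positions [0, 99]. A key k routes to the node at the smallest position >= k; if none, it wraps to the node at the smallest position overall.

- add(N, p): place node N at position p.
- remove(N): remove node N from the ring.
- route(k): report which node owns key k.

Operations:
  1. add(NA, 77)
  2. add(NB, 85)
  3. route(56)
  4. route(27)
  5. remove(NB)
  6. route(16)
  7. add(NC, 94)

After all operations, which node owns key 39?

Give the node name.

Op 1: add NA@77 -> ring=[77:NA]
Op 2: add NB@85 -> ring=[77:NA,85:NB]
Op 3: route key 56: smallest pos >= 56 is 77 -> NA
Op 4: route key 27: smallest pos >= 27 is 77 -> NA
Op 5: remove NB -> ring=[77:NA]
Op 6: route key 16: smallest pos >= 16 is 77 -> NA
Op 7: add NC@94 -> ring=[77:NA,94:NC]
Final route key 39: smallest pos >= 39 is 77 -> NA

Answer: NA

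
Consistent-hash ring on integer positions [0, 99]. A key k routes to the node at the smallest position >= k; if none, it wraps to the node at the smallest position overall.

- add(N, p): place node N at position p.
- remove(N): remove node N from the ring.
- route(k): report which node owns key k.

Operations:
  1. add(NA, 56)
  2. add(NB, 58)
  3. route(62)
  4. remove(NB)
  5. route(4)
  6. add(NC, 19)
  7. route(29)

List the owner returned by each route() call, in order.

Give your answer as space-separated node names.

Op 1: add NA@56 -> ring=[56:NA]
Op 2: add NB@58 -> ring=[56:NA,58:NB]
Op 3: route key 62: none >= 62, wrap to smallest pos 56 -> NA
Op 4: remove NB -> ring=[56:NA]
Op 5: route key 4: smallest pos >= 4 is 56 -> NA
Op 6: add NC@19 -> ring=[19:NC,56:NA]
Op 7: route key 29: smallest pos >= 29 is 56 -> NA

Answer: NA NA NA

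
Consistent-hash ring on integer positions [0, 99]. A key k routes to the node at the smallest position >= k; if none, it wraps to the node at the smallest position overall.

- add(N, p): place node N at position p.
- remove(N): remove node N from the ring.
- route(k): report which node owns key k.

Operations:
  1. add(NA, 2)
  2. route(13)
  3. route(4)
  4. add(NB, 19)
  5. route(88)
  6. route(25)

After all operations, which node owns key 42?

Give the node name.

Answer: NA

Derivation:
Op 1: add NA@2 -> ring=[2:NA]
Op 2: route key 13: none >= 13, wrap to smallest pos 2 -> NA
Op 3: route key 4: none >= 4, wrap to smallest pos 2 -> NA
Op 4: add NB@19 -> ring=[2:NA,19:NB]
Op 5: route key 88: none >= 88, wrap to smallest pos 2 -> NA
Op 6: route key 25: none >= 25, wrap to smallest pos 2 -> NA
Final route key 42: none >= 42, wrap to smallest pos 2 -> NA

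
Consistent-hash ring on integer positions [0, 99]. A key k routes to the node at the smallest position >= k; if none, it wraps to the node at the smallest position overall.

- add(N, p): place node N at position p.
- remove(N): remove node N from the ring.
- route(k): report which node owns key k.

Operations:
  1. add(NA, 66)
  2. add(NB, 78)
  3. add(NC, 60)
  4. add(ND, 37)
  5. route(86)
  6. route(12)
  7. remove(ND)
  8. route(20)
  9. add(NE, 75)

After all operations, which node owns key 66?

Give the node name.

Answer: NA

Derivation:
Op 1: add NA@66 -> ring=[66:NA]
Op 2: add NB@78 -> ring=[66:NA,78:NB]
Op 3: add NC@60 -> ring=[60:NC,66:NA,78:NB]
Op 4: add ND@37 -> ring=[37:ND,60:NC,66:NA,78:NB]
Op 5: route key 86: none >= 86, wrap to smallest pos 37 -> ND
Op 6: route key 12: smallest pos >= 12 is 37 -> ND
Op 7: remove ND -> ring=[60:NC,66:NA,78:NB]
Op 8: route key 20: smallest pos >= 20 is 60 -> NC
Op 9: add NE@75 -> ring=[60:NC,66:NA,75:NE,78:NB]
Final route key 66: smallest pos >= 66 is 66 -> NA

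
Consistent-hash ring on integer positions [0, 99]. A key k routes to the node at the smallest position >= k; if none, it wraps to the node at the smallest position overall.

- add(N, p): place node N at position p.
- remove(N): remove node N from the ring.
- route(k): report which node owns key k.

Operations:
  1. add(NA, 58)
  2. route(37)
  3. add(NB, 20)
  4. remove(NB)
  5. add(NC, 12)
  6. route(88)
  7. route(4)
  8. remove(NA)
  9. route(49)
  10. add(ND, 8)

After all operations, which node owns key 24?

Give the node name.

Op 1: add NA@58 -> ring=[58:NA]
Op 2: route key 37: smallest pos >= 37 is 58 -> NA
Op 3: add NB@20 -> ring=[20:NB,58:NA]
Op 4: remove NB -> ring=[58:NA]
Op 5: add NC@12 -> ring=[12:NC,58:NA]
Op 6: route key 88: none >= 88, wrap to smallest pos 12 -> NC
Op 7: route key 4: smallest pos >= 4 is 12 -> NC
Op 8: remove NA -> ring=[12:NC]
Op 9: route key 49: none >= 49, wrap to smallest pos 12 -> NC
Op 10: add ND@8 -> ring=[8:ND,12:NC]
Final route key 24: none >= 24, wrap to smallest pos 8 -> ND

Answer: ND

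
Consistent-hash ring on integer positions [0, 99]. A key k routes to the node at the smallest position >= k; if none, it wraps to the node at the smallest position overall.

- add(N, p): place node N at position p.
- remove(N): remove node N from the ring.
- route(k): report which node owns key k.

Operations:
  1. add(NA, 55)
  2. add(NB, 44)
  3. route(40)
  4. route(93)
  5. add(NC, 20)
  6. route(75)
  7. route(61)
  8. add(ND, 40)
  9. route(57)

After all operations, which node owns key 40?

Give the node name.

Op 1: add NA@55 -> ring=[55:NA]
Op 2: add NB@44 -> ring=[44:NB,55:NA]
Op 3: route key 40: smallest pos >= 40 is 44 -> NB
Op 4: route key 93: none >= 93, wrap to smallest pos 44 -> NB
Op 5: add NC@20 -> ring=[20:NC,44:NB,55:NA]
Op 6: route key 75: none >= 75, wrap to smallest pos 20 -> NC
Op 7: route key 61: none >= 61, wrap to smallest pos 20 -> NC
Op 8: add ND@40 -> ring=[20:NC,40:ND,44:NB,55:NA]
Op 9: route key 57: none >= 57, wrap to smallest pos 20 -> NC
Final route key 40: smallest pos >= 40 is 40 -> ND

Answer: ND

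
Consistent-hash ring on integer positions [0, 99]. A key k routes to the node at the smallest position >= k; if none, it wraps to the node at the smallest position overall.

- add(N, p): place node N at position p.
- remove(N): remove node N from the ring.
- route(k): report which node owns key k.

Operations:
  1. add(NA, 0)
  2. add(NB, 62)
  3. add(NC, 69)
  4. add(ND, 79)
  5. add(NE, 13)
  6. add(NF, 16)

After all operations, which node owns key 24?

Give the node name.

Op 1: add NA@0 -> ring=[0:NA]
Op 2: add NB@62 -> ring=[0:NA,62:NB]
Op 3: add NC@69 -> ring=[0:NA,62:NB,69:NC]
Op 4: add ND@79 -> ring=[0:NA,62:NB,69:NC,79:ND]
Op 5: add NE@13 -> ring=[0:NA,13:NE,62:NB,69:NC,79:ND]
Op 6: add NF@16 -> ring=[0:NA,13:NE,16:NF,62:NB,69:NC,79:ND]
Final route key 24: smallest pos >= 24 is 62 -> NB

Answer: NB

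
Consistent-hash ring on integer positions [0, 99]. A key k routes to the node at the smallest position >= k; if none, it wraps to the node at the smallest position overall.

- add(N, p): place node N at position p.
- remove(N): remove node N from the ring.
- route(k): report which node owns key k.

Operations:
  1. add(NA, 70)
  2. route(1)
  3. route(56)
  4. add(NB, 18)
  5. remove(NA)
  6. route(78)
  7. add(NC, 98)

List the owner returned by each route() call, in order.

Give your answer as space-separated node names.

Op 1: add NA@70 -> ring=[70:NA]
Op 2: route key 1: smallest pos >= 1 is 70 -> NA
Op 3: route key 56: smallest pos >= 56 is 70 -> NA
Op 4: add NB@18 -> ring=[18:NB,70:NA]
Op 5: remove NA -> ring=[18:NB]
Op 6: route key 78: none >= 78, wrap to smallest pos 18 -> NB
Op 7: add NC@98 -> ring=[18:NB,98:NC]

Answer: NA NA NB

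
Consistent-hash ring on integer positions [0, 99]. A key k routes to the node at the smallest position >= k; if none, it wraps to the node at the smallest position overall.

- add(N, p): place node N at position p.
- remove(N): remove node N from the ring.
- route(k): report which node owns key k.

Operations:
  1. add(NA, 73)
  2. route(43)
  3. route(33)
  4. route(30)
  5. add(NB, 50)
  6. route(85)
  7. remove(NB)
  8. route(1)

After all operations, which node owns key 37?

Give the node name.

Op 1: add NA@73 -> ring=[73:NA]
Op 2: route key 43: smallest pos >= 43 is 73 -> NA
Op 3: route key 33: smallest pos >= 33 is 73 -> NA
Op 4: route key 30: smallest pos >= 30 is 73 -> NA
Op 5: add NB@50 -> ring=[50:NB,73:NA]
Op 6: route key 85: none >= 85, wrap to smallest pos 50 -> NB
Op 7: remove NB -> ring=[73:NA]
Op 8: route key 1: smallest pos >= 1 is 73 -> NA
Final route key 37: smallest pos >= 37 is 73 -> NA

Answer: NA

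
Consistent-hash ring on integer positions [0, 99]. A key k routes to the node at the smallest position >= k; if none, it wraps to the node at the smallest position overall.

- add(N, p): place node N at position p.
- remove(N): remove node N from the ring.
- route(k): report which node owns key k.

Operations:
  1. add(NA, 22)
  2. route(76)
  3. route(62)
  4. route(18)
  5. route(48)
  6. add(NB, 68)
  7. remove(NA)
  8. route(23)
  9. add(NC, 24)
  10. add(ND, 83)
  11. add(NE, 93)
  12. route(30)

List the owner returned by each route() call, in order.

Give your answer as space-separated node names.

Op 1: add NA@22 -> ring=[22:NA]
Op 2: route key 76: none >= 76, wrap to smallest pos 22 -> NA
Op 3: route key 62: none >= 62, wrap to smallest pos 22 -> NA
Op 4: route key 18: smallest pos >= 18 is 22 -> NA
Op 5: route key 48: none >= 48, wrap to smallest pos 22 -> NA
Op 6: add NB@68 -> ring=[22:NA,68:NB]
Op 7: remove NA -> ring=[68:NB]
Op 8: route key 23: smallest pos >= 23 is 68 -> NB
Op 9: add NC@24 -> ring=[24:NC,68:NB]
Op 10: add ND@83 -> ring=[24:NC,68:NB,83:ND]
Op 11: add NE@93 -> ring=[24:NC,68:NB,83:ND,93:NE]
Op 12: route key 30: smallest pos >= 30 is 68 -> NB

Answer: NA NA NA NA NB NB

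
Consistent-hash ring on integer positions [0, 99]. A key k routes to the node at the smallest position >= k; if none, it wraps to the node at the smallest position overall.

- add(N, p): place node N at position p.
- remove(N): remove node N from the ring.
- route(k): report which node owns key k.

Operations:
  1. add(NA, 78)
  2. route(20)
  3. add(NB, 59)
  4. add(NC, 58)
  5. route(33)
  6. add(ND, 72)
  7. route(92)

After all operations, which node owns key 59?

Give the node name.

Op 1: add NA@78 -> ring=[78:NA]
Op 2: route key 20: smallest pos >= 20 is 78 -> NA
Op 3: add NB@59 -> ring=[59:NB,78:NA]
Op 4: add NC@58 -> ring=[58:NC,59:NB,78:NA]
Op 5: route key 33: smallest pos >= 33 is 58 -> NC
Op 6: add ND@72 -> ring=[58:NC,59:NB,72:ND,78:NA]
Op 7: route key 92: none >= 92, wrap to smallest pos 58 -> NC
Final route key 59: smallest pos >= 59 is 59 -> NB

Answer: NB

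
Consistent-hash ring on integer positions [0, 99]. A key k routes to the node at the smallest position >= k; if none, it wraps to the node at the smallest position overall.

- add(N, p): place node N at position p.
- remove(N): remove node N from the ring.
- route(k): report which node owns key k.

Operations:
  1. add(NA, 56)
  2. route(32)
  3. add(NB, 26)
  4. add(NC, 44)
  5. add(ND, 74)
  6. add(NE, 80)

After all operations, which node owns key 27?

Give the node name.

Op 1: add NA@56 -> ring=[56:NA]
Op 2: route key 32: smallest pos >= 32 is 56 -> NA
Op 3: add NB@26 -> ring=[26:NB,56:NA]
Op 4: add NC@44 -> ring=[26:NB,44:NC,56:NA]
Op 5: add ND@74 -> ring=[26:NB,44:NC,56:NA,74:ND]
Op 6: add NE@80 -> ring=[26:NB,44:NC,56:NA,74:ND,80:NE]
Final route key 27: smallest pos >= 27 is 44 -> NC

Answer: NC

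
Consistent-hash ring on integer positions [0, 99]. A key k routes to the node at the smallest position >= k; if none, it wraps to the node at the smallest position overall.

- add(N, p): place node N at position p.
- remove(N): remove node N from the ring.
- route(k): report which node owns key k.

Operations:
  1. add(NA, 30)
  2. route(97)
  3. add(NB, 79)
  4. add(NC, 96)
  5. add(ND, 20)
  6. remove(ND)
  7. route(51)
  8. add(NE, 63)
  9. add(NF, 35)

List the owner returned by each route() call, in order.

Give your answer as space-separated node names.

Op 1: add NA@30 -> ring=[30:NA]
Op 2: route key 97: none >= 97, wrap to smallest pos 30 -> NA
Op 3: add NB@79 -> ring=[30:NA,79:NB]
Op 4: add NC@96 -> ring=[30:NA,79:NB,96:NC]
Op 5: add ND@20 -> ring=[20:ND,30:NA,79:NB,96:NC]
Op 6: remove ND -> ring=[30:NA,79:NB,96:NC]
Op 7: route key 51: smallest pos >= 51 is 79 -> NB
Op 8: add NE@63 -> ring=[30:NA,63:NE,79:NB,96:NC]
Op 9: add NF@35 -> ring=[30:NA,35:NF,63:NE,79:NB,96:NC]

Answer: NA NB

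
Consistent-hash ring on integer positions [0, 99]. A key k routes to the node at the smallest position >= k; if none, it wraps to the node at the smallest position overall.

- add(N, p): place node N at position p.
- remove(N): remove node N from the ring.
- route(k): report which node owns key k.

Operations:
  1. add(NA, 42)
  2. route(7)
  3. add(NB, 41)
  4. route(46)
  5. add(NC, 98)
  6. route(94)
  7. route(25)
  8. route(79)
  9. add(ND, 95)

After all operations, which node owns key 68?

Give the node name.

Op 1: add NA@42 -> ring=[42:NA]
Op 2: route key 7: smallest pos >= 7 is 42 -> NA
Op 3: add NB@41 -> ring=[41:NB,42:NA]
Op 4: route key 46: none >= 46, wrap to smallest pos 41 -> NB
Op 5: add NC@98 -> ring=[41:NB,42:NA,98:NC]
Op 6: route key 94: smallest pos >= 94 is 98 -> NC
Op 7: route key 25: smallest pos >= 25 is 41 -> NB
Op 8: route key 79: smallest pos >= 79 is 98 -> NC
Op 9: add ND@95 -> ring=[41:NB,42:NA,95:ND,98:NC]
Final route key 68: smallest pos >= 68 is 95 -> ND

Answer: ND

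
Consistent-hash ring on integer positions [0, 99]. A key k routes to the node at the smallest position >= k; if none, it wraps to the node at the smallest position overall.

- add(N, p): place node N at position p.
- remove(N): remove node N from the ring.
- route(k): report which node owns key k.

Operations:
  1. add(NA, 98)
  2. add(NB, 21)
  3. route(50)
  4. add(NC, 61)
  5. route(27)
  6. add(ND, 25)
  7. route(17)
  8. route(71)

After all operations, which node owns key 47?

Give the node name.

Answer: NC

Derivation:
Op 1: add NA@98 -> ring=[98:NA]
Op 2: add NB@21 -> ring=[21:NB,98:NA]
Op 3: route key 50: smallest pos >= 50 is 98 -> NA
Op 4: add NC@61 -> ring=[21:NB,61:NC,98:NA]
Op 5: route key 27: smallest pos >= 27 is 61 -> NC
Op 6: add ND@25 -> ring=[21:NB,25:ND,61:NC,98:NA]
Op 7: route key 17: smallest pos >= 17 is 21 -> NB
Op 8: route key 71: smallest pos >= 71 is 98 -> NA
Final route key 47: smallest pos >= 47 is 61 -> NC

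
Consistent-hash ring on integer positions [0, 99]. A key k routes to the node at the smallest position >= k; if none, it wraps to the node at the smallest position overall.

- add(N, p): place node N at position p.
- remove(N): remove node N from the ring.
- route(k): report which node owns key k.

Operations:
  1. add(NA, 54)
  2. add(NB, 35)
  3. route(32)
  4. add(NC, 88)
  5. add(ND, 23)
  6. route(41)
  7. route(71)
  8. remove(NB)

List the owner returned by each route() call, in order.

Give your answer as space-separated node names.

Op 1: add NA@54 -> ring=[54:NA]
Op 2: add NB@35 -> ring=[35:NB,54:NA]
Op 3: route key 32: smallest pos >= 32 is 35 -> NB
Op 4: add NC@88 -> ring=[35:NB,54:NA,88:NC]
Op 5: add ND@23 -> ring=[23:ND,35:NB,54:NA,88:NC]
Op 6: route key 41: smallest pos >= 41 is 54 -> NA
Op 7: route key 71: smallest pos >= 71 is 88 -> NC
Op 8: remove NB -> ring=[23:ND,54:NA,88:NC]

Answer: NB NA NC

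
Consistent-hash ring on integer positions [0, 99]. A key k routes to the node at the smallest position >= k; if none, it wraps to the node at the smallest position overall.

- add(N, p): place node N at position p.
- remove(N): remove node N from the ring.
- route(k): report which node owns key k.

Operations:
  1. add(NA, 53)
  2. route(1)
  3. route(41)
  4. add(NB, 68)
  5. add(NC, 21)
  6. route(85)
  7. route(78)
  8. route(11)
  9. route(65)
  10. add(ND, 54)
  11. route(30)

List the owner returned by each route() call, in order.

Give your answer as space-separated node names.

Op 1: add NA@53 -> ring=[53:NA]
Op 2: route key 1: smallest pos >= 1 is 53 -> NA
Op 3: route key 41: smallest pos >= 41 is 53 -> NA
Op 4: add NB@68 -> ring=[53:NA,68:NB]
Op 5: add NC@21 -> ring=[21:NC,53:NA,68:NB]
Op 6: route key 85: none >= 85, wrap to smallest pos 21 -> NC
Op 7: route key 78: none >= 78, wrap to smallest pos 21 -> NC
Op 8: route key 11: smallest pos >= 11 is 21 -> NC
Op 9: route key 65: smallest pos >= 65 is 68 -> NB
Op 10: add ND@54 -> ring=[21:NC,53:NA,54:ND,68:NB]
Op 11: route key 30: smallest pos >= 30 is 53 -> NA

Answer: NA NA NC NC NC NB NA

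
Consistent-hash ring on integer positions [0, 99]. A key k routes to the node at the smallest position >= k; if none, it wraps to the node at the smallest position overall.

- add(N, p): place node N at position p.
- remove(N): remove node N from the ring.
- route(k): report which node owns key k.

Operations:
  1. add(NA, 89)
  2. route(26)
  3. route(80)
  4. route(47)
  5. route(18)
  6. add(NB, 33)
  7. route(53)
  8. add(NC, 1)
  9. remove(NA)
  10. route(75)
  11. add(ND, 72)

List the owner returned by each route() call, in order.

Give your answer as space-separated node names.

Op 1: add NA@89 -> ring=[89:NA]
Op 2: route key 26: smallest pos >= 26 is 89 -> NA
Op 3: route key 80: smallest pos >= 80 is 89 -> NA
Op 4: route key 47: smallest pos >= 47 is 89 -> NA
Op 5: route key 18: smallest pos >= 18 is 89 -> NA
Op 6: add NB@33 -> ring=[33:NB,89:NA]
Op 7: route key 53: smallest pos >= 53 is 89 -> NA
Op 8: add NC@1 -> ring=[1:NC,33:NB,89:NA]
Op 9: remove NA -> ring=[1:NC,33:NB]
Op 10: route key 75: none >= 75, wrap to smallest pos 1 -> NC
Op 11: add ND@72 -> ring=[1:NC,33:NB,72:ND]

Answer: NA NA NA NA NA NC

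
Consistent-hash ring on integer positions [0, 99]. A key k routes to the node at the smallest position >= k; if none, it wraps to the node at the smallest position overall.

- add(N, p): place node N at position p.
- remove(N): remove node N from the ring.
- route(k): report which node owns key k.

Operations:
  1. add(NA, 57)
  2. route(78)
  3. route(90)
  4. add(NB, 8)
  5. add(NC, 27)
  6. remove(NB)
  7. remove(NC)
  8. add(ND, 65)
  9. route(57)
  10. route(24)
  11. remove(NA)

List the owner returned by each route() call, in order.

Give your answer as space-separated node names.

Op 1: add NA@57 -> ring=[57:NA]
Op 2: route key 78: none >= 78, wrap to smallest pos 57 -> NA
Op 3: route key 90: none >= 90, wrap to smallest pos 57 -> NA
Op 4: add NB@8 -> ring=[8:NB,57:NA]
Op 5: add NC@27 -> ring=[8:NB,27:NC,57:NA]
Op 6: remove NB -> ring=[27:NC,57:NA]
Op 7: remove NC -> ring=[57:NA]
Op 8: add ND@65 -> ring=[57:NA,65:ND]
Op 9: route key 57: smallest pos >= 57 is 57 -> NA
Op 10: route key 24: smallest pos >= 24 is 57 -> NA
Op 11: remove NA -> ring=[65:ND]

Answer: NA NA NA NA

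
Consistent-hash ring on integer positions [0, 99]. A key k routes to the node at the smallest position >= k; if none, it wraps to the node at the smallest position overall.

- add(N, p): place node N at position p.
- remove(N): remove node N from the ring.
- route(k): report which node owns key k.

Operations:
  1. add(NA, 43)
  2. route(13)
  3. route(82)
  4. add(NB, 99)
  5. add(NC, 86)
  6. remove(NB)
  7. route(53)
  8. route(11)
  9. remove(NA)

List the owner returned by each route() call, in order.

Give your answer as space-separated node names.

Op 1: add NA@43 -> ring=[43:NA]
Op 2: route key 13: smallest pos >= 13 is 43 -> NA
Op 3: route key 82: none >= 82, wrap to smallest pos 43 -> NA
Op 4: add NB@99 -> ring=[43:NA,99:NB]
Op 5: add NC@86 -> ring=[43:NA,86:NC,99:NB]
Op 6: remove NB -> ring=[43:NA,86:NC]
Op 7: route key 53: smallest pos >= 53 is 86 -> NC
Op 8: route key 11: smallest pos >= 11 is 43 -> NA
Op 9: remove NA -> ring=[86:NC]

Answer: NA NA NC NA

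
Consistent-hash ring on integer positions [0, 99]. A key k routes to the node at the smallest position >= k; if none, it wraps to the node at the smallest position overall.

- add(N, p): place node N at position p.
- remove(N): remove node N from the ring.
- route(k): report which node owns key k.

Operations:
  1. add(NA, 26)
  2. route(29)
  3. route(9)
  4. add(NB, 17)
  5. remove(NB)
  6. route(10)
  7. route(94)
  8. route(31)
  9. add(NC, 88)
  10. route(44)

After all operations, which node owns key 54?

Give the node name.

Answer: NC

Derivation:
Op 1: add NA@26 -> ring=[26:NA]
Op 2: route key 29: none >= 29, wrap to smallest pos 26 -> NA
Op 3: route key 9: smallest pos >= 9 is 26 -> NA
Op 4: add NB@17 -> ring=[17:NB,26:NA]
Op 5: remove NB -> ring=[26:NA]
Op 6: route key 10: smallest pos >= 10 is 26 -> NA
Op 7: route key 94: none >= 94, wrap to smallest pos 26 -> NA
Op 8: route key 31: none >= 31, wrap to smallest pos 26 -> NA
Op 9: add NC@88 -> ring=[26:NA,88:NC]
Op 10: route key 44: smallest pos >= 44 is 88 -> NC
Final route key 54: smallest pos >= 54 is 88 -> NC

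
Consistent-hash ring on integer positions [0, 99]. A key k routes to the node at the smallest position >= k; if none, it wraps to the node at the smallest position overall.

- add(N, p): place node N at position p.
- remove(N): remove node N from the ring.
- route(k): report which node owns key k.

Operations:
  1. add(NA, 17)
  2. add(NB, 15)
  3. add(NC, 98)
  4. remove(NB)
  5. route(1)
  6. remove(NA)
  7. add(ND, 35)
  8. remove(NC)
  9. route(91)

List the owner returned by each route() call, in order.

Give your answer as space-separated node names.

Op 1: add NA@17 -> ring=[17:NA]
Op 2: add NB@15 -> ring=[15:NB,17:NA]
Op 3: add NC@98 -> ring=[15:NB,17:NA,98:NC]
Op 4: remove NB -> ring=[17:NA,98:NC]
Op 5: route key 1: smallest pos >= 1 is 17 -> NA
Op 6: remove NA -> ring=[98:NC]
Op 7: add ND@35 -> ring=[35:ND,98:NC]
Op 8: remove NC -> ring=[35:ND]
Op 9: route key 91: none >= 91, wrap to smallest pos 35 -> ND

Answer: NA ND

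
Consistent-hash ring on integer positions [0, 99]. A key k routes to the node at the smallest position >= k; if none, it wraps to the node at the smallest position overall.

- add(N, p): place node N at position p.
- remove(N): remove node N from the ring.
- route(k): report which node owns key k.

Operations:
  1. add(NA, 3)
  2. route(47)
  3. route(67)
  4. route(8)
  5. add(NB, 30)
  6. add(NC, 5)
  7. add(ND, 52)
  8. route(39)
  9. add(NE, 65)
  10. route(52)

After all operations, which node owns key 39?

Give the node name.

Answer: ND

Derivation:
Op 1: add NA@3 -> ring=[3:NA]
Op 2: route key 47: none >= 47, wrap to smallest pos 3 -> NA
Op 3: route key 67: none >= 67, wrap to smallest pos 3 -> NA
Op 4: route key 8: none >= 8, wrap to smallest pos 3 -> NA
Op 5: add NB@30 -> ring=[3:NA,30:NB]
Op 6: add NC@5 -> ring=[3:NA,5:NC,30:NB]
Op 7: add ND@52 -> ring=[3:NA,5:NC,30:NB,52:ND]
Op 8: route key 39: smallest pos >= 39 is 52 -> ND
Op 9: add NE@65 -> ring=[3:NA,5:NC,30:NB,52:ND,65:NE]
Op 10: route key 52: smallest pos >= 52 is 52 -> ND
Final route key 39: smallest pos >= 39 is 52 -> ND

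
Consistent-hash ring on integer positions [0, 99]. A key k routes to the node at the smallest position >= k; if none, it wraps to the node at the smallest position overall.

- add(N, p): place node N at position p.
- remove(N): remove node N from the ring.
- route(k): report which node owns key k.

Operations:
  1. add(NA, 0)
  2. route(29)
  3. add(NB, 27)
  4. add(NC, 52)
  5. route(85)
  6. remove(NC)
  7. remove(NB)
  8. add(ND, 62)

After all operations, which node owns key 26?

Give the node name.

Answer: ND

Derivation:
Op 1: add NA@0 -> ring=[0:NA]
Op 2: route key 29: none >= 29, wrap to smallest pos 0 -> NA
Op 3: add NB@27 -> ring=[0:NA,27:NB]
Op 4: add NC@52 -> ring=[0:NA,27:NB,52:NC]
Op 5: route key 85: none >= 85, wrap to smallest pos 0 -> NA
Op 6: remove NC -> ring=[0:NA,27:NB]
Op 7: remove NB -> ring=[0:NA]
Op 8: add ND@62 -> ring=[0:NA,62:ND]
Final route key 26: smallest pos >= 26 is 62 -> ND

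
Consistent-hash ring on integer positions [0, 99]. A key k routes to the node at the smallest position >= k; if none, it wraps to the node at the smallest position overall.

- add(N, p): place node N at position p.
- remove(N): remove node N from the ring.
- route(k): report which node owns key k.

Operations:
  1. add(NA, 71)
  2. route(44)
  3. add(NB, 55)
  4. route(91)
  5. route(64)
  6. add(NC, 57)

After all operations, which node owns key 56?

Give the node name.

Op 1: add NA@71 -> ring=[71:NA]
Op 2: route key 44: smallest pos >= 44 is 71 -> NA
Op 3: add NB@55 -> ring=[55:NB,71:NA]
Op 4: route key 91: none >= 91, wrap to smallest pos 55 -> NB
Op 5: route key 64: smallest pos >= 64 is 71 -> NA
Op 6: add NC@57 -> ring=[55:NB,57:NC,71:NA]
Final route key 56: smallest pos >= 56 is 57 -> NC

Answer: NC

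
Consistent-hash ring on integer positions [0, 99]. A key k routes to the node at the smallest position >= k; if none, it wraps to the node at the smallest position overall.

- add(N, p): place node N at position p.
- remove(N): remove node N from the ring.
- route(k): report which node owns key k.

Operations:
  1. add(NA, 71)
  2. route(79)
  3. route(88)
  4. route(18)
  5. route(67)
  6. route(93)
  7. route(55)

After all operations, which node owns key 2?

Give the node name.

Answer: NA

Derivation:
Op 1: add NA@71 -> ring=[71:NA]
Op 2: route key 79: none >= 79, wrap to smallest pos 71 -> NA
Op 3: route key 88: none >= 88, wrap to smallest pos 71 -> NA
Op 4: route key 18: smallest pos >= 18 is 71 -> NA
Op 5: route key 67: smallest pos >= 67 is 71 -> NA
Op 6: route key 93: none >= 93, wrap to smallest pos 71 -> NA
Op 7: route key 55: smallest pos >= 55 is 71 -> NA
Final route key 2: smallest pos >= 2 is 71 -> NA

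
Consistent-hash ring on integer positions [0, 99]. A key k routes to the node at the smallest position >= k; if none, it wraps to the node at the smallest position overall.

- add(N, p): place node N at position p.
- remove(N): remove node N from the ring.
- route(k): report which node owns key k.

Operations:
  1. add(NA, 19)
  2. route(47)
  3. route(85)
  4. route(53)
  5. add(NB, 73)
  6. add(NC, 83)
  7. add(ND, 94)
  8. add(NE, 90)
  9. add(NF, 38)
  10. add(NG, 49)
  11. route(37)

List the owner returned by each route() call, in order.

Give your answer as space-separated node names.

Answer: NA NA NA NF

Derivation:
Op 1: add NA@19 -> ring=[19:NA]
Op 2: route key 47: none >= 47, wrap to smallest pos 19 -> NA
Op 3: route key 85: none >= 85, wrap to smallest pos 19 -> NA
Op 4: route key 53: none >= 53, wrap to smallest pos 19 -> NA
Op 5: add NB@73 -> ring=[19:NA,73:NB]
Op 6: add NC@83 -> ring=[19:NA,73:NB,83:NC]
Op 7: add ND@94 -> ring=[19:NA,73:NB,83:NC,94:ND]
Op 8: add NE@90 -> ring=[19:NA,73:NB,83:NC,90:NE,94:ND]
Op 9: add NF@38 -> ring=[19:NA,38:NF,73:NB,83:NC,90:NE,94:ND]
Op 10: add NG@49 -> ring=[19:NA,38:NF,49:NG,73:NB,83:NC,90:NE,94:ND]
Op 11: route key 37: smallest pos >= 37 is 38 -> NF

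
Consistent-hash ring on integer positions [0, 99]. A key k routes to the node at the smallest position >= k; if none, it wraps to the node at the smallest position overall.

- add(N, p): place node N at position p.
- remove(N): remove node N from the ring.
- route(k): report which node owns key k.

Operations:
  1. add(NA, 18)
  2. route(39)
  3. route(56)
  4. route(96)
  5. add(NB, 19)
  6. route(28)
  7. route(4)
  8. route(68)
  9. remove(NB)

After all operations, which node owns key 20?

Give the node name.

Op 1: add NA@18 -> ring=[18:NA]
Op 2: route key 39: none >= 39, wrap to smallest pos 18 -> NA
Op 3: route key 56: none >= 56, wrap to smallest pos 18 -> NA
Op 4: route key 96: none >= 96, wrap to smallest pos 18 -> NA
Op 5: add NB@19 -> ring=[18:NA,19:NB]
Op 6: route key 28: none >= 28, wrap to smallest pos 18 -> NA
Op 7: route key 4: smallest pos >= 4 is 18 -> NA
Op 8: route key 68: none >= 68, wrap to smallest pos 18 -> NA
Op 9: remove NB -> ring=[18:NA]
Final route key 20: none >= 20, wrap to smallest pos 18 -> NA

Answer: NA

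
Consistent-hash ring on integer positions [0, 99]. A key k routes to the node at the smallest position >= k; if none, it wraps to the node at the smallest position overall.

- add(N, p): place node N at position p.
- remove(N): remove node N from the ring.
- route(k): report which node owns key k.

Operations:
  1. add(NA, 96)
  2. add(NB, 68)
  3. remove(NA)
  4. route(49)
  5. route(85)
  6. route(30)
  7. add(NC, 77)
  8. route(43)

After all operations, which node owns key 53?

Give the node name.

Answer: NB

Derivation:
Op 1: add NA@96 -> ring=[96:NA]
Op 2: add NB@68 -> ring=[68:NB,96:NA]
Op 3: remove NA -> ring=[68:NB]
Op 4: route key 49: smallest pos >= 49 is 68 -> NB
Op 5: route key 85: none >= 85, wrap to smallest pos 68 -> NB
Op 6: route key 30: smallest pos >= 30 is 68 -> NB
Op 7: add NC@77 -> ring=[68:NB,77:NC]
Op 8: route key 43: smallest pos >= 43 is 68 -> NB
Final route key 53: smallest pos >= 53 is 68 -> NB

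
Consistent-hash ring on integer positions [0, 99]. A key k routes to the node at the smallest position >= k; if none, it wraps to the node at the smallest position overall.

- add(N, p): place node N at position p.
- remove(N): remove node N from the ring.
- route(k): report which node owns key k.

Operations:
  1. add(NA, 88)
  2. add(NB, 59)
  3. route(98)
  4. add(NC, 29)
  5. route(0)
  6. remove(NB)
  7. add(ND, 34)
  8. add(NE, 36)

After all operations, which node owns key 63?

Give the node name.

Answer: NA

Derivation:
Op 1: add NA@88 -> ring=[88:NA]
Op 2: add NB@59 -> ring=[59:NB,88:NA]
Op 3: route key 98: none >= 98, wrap to smallest pos 59 -> NB
Op 4: add NC@29 -> ring=[29:NC,59:NB,88:NA]
Op 5: route key 0: smallest pos >= 0 is 29 -> NC
Op 6: remove NB -> ring=[29:NC,88:NA]
Op 7: add ND@34 -> ring=[29:NC,34:ND,88:NA]
Op 8: add NE@36 -> ring=[29:NC,34:ND,36:NE,88:NA]
Final route key 63: smallest pos >= 63 is 88 -> NA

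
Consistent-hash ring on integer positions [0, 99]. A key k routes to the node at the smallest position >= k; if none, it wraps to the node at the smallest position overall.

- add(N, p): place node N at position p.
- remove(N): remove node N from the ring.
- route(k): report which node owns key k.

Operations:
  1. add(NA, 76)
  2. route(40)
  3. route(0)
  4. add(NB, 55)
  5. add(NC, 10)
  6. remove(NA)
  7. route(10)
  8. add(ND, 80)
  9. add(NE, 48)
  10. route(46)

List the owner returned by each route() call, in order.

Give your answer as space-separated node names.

Op 1: add NA@76 -> ring=[76:NA]
Op 2: route key 40: smallest pos >= 40 is 76 -> NA
Op 3: route key 0: smallest pos >= 0 is 76 -> NA
Op 4: add NB@55 -> ring=[55:NB,76:NA]
Op 5: add NC@10 -> ring=[10:NC,55:NB,76:NA]
Op 6: remove NA -> ring=[10:NC,55:NB]
Op 7: route key 10: smallest pos >= 10 is 10 -> NC
Op 8: add ND@80 -> ring=[10:NC,55:NB,80:ND]
Op 9: add NE@48 -> ring=[10:NC,48:NE,55:NB,80:ND]
Op 10: route key 46: smallest pos >= 46 is 48 -> NE

Answer: NA NA NC NE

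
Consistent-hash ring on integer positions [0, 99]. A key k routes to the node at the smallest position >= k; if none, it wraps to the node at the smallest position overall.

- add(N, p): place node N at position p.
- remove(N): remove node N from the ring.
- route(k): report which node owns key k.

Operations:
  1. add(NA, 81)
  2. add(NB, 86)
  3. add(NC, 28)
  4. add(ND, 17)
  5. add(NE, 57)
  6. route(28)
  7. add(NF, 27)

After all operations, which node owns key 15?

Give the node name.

Op 1: add NA@81 -> ring=[81:NA]
Op 2: add NB@86 -> ring=[81:NA,86:NB]
Op 3: add NC@28 -> ring=[28:NC,81:NA,86:NB]
Op 4: add ND@17 -> ring=[17:ND,28:NC,81:NA,86:NB]
Op 5: add NE@57 -> ring=[17:ND,28:NC,57:NE,81:NA,86:NB]
Op 6: route key 28: smallest pos >= 28 is 28 -> NC
Op 7: add NF@27 -> ring=[17:ND,27:NF,28:NC,57:NE,81:NA,86:NB]
Final route key 15: smallest pos >= 15 is 17 -> ND

Answer: ND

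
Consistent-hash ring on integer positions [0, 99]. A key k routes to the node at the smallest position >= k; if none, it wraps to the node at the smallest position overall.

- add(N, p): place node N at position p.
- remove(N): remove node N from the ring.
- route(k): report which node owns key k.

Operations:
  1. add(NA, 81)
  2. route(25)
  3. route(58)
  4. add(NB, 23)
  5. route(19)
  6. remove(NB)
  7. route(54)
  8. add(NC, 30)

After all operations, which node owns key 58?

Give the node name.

Answer: NA

Derivation:
Op 1: add NA@81 -> ring=[81:NA]
Op 2: route key 25: smallest pos >= 25 is 81 -> NA
Op 3: route key 58: smallest pos >= 58 is 81 -> NA
Op 4: add NB@23 -> ring=[23:NB,81:NA]
Op 5: route key 19: smallest pos >= 19 is 23 -> NB
Op 6: remove NB -> ring=[81:NA]
Op 7: route key 54: smallest pos >= 54 is 81 -> NA
Op 8: add NC@30 -> ring=[30:NC,81:NA]
Final route key 58: smallest pos >= 58 is 81 -> NA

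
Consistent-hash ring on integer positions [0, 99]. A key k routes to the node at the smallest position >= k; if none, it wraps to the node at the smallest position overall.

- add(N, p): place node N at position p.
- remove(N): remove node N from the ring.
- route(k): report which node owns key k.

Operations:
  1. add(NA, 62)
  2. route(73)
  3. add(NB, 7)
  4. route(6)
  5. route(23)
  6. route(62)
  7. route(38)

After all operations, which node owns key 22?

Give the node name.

Answer: NA

Derivation:
Op 1: add NA@62 -> ring=[62:NA]
Op 2: route key 73: none >= 73, wrap to smallest pos 62 -> NA
Op 3: add NB@7 -> ring=[7:NB,62:NA]
Op 4: route key 6: smallest pos >= 6 is 7 -> NB
Op 5: route key 23: smallest pos >= 23 is 62 -> NA
Op 6: route key 62: smallest pos >= 62 is 62 -> NA
Op 7: route key 38: smallest pos >= 38 is 62 -> NA
Final route key 22: smallest pos >= 22 is 62 -> NA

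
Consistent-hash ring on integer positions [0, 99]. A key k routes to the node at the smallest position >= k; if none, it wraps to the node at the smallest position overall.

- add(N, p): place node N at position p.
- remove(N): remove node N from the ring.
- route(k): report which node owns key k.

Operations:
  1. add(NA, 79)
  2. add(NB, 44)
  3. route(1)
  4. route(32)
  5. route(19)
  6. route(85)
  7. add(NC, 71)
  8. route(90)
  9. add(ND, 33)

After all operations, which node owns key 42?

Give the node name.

Op 1: add NA@79 -> ring=[79:NA]
Op 2: add NB@44 -> ring=[44:NB,79:NA]
Op 3: route key 1: smallest pos >= 1 is 44 -> NB
Op 4: route key 32: smallest pos >= 32 is 44 -> NB
Op 5: route key 19: smallest pos >= 19 is 44 -> NB
Op 6: route key 85: none >= 85, wrap to smallest pos 44 -> NB
Op 7: add NC@71 -> ring=[44:NB,71:NC,79:NA]
Op 8: route key 90: none >= 90, wrap to smallest pos 44 -> NB
Op 9: add ND@33 -> ring=[33:ND,44:NB,71:NC,79:NA]
Final route key 42: smallest pos >= 42 is 44 -> NB

Answer: NB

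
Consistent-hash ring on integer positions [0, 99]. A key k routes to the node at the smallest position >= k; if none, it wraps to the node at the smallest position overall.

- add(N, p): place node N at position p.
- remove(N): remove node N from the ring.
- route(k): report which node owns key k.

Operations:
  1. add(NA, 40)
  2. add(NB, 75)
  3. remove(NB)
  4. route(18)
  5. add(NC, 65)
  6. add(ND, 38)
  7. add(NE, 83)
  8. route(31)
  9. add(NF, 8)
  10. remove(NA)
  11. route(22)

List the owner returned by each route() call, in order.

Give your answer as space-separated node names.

Op 1: add NA@40 -> ring=[40:NA]
Op 2: add NB@75 -> ring=[40:NA,75:NB]
Op 3: remove NB -> ring=[40:NA]
Op 4: route key 18: smallest pos >= 18 is 40 -> NA
Op 5: add NC@65 -> ring=[40:NA,65:NC]
Op 6: add ND@38 -> ring=[38:ND,40:NA,65:NC]
Op 7: add NE@83 -> ring=[38:ND,40:NA,65:NC,83:NE]
Op 8: route key 31: smallest pos >= 31 is 38 -> ND
Op 9: add NF@8 -> ring=[8:NF,38:ND,40:NA,65:NC,83:NE]
Op 10: remove NA -> ring=[8:NF,38:ND,65:NC,83:NE]
Op 11: route key 22: smallest pos >= 22 is 38 -> ND

Answer: NA ND ND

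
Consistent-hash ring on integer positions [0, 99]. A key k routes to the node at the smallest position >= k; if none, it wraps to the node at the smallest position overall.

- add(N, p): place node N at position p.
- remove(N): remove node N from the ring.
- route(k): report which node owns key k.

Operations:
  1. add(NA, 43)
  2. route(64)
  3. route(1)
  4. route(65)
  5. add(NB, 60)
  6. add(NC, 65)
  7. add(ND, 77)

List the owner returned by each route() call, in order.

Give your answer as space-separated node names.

Answer: NA NA NA

Derivation:
Op 1: add NA@43 -> ring=[43:NA]
Op 2: route key 64: none >= 64, wrap to smallest pos 43 -> NA
Op 3: route key 1: smallest pos >= 1 is 43 -> NA
Op 4: route key 65: none >= 65, wrap to smallest pos 43 -> NA
Op 5: add NB@60 -> ring=[43:NA,60:NB]
Op 6: add NC@65 -> ring=[43:NA,60:NB,65:NC]
Op 7: add ND@77 -> ring=[43:NA,60:NB,65:NC,77:ND]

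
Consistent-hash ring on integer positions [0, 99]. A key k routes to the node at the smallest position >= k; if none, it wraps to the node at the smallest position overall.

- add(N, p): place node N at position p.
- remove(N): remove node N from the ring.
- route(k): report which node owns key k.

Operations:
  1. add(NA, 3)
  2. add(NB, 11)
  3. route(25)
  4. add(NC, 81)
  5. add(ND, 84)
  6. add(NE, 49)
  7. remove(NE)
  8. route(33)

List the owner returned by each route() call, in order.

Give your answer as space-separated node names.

Answer: NA NC

Derivation:
Op 1: add NA@3 -> ring=[3:NA]
Op 2: add NB@11 -> ring=[3:NA,11:NB]
Op 3: route key 25: none >= 25, wrap to smallest pos 3 -> NA
Op 4: add NC@81 -> ring=[3:NA,11:NB,81:NC]
Op 5: add ND@84 -> ring=[3:NA,11:NB,81:NC,84:ND]
Op 6: add NE@49 -> ring=[3:NA,11:NB,49:NE,81:NC,84:ND]
Op 7: remove NE -> ring=[3:NA,11:NB,81:NC,84:ND]
Op 8: route key 33: smallest pos >= 33 is 81 -> NC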